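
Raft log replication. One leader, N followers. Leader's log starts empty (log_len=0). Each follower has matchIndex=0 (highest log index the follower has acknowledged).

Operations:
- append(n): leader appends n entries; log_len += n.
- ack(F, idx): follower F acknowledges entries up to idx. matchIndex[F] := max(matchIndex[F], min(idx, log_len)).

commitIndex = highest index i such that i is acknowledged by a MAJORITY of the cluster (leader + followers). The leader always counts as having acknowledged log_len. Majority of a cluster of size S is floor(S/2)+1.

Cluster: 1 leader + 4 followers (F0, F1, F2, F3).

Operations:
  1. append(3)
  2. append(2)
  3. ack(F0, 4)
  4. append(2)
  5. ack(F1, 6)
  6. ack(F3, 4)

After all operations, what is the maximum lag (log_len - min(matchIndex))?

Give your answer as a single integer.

Op 1: append 3 -> log_len=3
Op 2: append 2 -> log_len=5
Op 3: F0 acks idx 4 -> match: F0=4 F1=0 F2=0 F3=0; commitIndex=0
Op 4: append 2 -> log_len=7
Op 5: F1 acks idx 6 -> match: F0=4 F1=6 F2=0 F3=0; commitIndex=4
Op 6: F3 acks idx 4 -> match: F0=4 F1=6 F2=0 F3=4; commitIndex=4

Answer: 7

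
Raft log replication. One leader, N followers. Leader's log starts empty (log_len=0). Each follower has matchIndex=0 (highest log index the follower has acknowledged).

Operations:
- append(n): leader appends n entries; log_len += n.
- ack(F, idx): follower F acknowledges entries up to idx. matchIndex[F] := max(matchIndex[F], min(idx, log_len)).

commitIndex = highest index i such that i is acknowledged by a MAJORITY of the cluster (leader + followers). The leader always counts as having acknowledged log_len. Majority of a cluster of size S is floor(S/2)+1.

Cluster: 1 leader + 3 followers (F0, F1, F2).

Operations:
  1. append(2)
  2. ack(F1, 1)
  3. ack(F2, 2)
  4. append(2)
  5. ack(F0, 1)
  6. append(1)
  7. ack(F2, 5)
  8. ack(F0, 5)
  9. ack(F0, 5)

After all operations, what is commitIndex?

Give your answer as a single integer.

Op 1: append 2 -> log_len=2
Op 2: F1 acks idx 1 -> match: F0=0 F1=1 F2=0; commitIndex=0
Op 3: F2 acks idx 2 -> match: F0=0 F1=1 F2=2; commitIndex=1
Op 4: append 2 -> log_len=4
Op 5: F0 acks idx 1 -> match: F0=1 F1=1 F2=2; commitIndex=1
Op 6: append 1 -> log_len=5
Op 7: F2 acks idx 5 -> match: F0=1 F1=1 F2=5; commitIndex=1
Op 8: F0 acks idx 5 -> match: F0=5 F1=1 F2=5; commitIndex=5
Op 9: F0 acks idx 5 -> match: F0=5 F1=1 F2=5; commitIndex=5

Answer: 5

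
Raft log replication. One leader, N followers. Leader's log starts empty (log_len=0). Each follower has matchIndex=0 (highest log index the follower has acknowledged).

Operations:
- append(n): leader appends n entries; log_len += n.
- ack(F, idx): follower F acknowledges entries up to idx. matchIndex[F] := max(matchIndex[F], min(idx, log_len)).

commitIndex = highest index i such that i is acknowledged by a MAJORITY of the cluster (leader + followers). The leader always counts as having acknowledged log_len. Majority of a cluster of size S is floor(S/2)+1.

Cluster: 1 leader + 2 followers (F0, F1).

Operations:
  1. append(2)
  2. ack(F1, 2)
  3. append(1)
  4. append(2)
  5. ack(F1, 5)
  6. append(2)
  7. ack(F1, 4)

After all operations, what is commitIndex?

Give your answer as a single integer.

Op 1: append 2 -> log_len=2
Op 2: F1 acks idx 2 -> match: F0=0 F1=2; commitIndex=2
Op 3: append 1 -> log_len=3
Op 4: append 2 -> log_len=5
Op 5: F1 acks idx 5 -> match: F0=0 F1=5; commitIndex=5
Op 6: append 2 -> log_len=7
Op 7: F1 acks idx 4 -> match: F0=0 F1=5; commitIndex=5

Answer: 5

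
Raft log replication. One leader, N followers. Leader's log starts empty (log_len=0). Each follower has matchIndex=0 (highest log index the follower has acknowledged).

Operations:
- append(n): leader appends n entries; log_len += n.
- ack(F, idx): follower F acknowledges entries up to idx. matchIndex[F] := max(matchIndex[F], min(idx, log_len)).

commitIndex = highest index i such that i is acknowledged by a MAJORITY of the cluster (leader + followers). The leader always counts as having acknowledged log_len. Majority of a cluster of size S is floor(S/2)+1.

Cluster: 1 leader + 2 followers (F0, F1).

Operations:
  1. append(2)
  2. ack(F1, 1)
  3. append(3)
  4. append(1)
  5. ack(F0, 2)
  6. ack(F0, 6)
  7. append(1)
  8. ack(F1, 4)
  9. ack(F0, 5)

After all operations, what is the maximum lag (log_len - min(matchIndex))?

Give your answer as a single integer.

Answer: 3

Derivation:
Op 1: append 2 -> log_len=2
Op 2: F1 acks idx 1 -> match: F0=0 F1=1; commitIndex=1
Op 3: append 3 -> log_len=5
Op 4: append 1 -> log_len=6
Op 5: F0 acks idx 2 -> match: F0=2 F1=1; commitIndex=2
Op 6: F0 acks idx 6 -> match: F0=6 F1=1; commitIndex=6
Op 7: append 1 -> log_len=7
Op 8: F1 acks idx 4 -> match: F0=6 F1=4; commitIndex=6
Op 9: F0 acks idx 5 -> match: F0=6 F1=4; commitIndex=6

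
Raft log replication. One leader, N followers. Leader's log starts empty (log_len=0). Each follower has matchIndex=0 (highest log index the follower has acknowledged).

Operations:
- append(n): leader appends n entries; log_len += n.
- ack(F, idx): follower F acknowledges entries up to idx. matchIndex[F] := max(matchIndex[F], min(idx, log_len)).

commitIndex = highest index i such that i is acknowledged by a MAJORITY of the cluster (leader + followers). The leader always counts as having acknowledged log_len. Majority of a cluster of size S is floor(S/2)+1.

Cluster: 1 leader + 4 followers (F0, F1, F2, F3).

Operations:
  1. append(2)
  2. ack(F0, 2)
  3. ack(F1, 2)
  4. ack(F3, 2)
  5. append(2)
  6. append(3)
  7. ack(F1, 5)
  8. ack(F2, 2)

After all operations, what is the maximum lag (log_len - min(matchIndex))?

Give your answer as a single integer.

Op 1: append 2 -> log_len=2
Op 2: F0 acks idx 2 -> match: F0=2 F1=0 F2=0 F3=0; commitIndex=0
Op 3: F1 acks idx 2 -> match: F0=2 F1=2 F2=0 F3=0; commitIndex=2
Op 4: F3 acks idx 2 -> match: F0=2 F1=2 F2=0 F3=2; commitIndex=2
Op 5: append 2 -> log_len=4
Op 6: append 3 -> log_len=7
Op 7: F1 acks idx 5 -> match: F0=2 F1=5 F2=0 F3=2; commitIndex=2
Op 8: F2 acks idx 2 -> match: F0=2 F1=5 F2=2 F3=2; commitIndex=2

Answer: 5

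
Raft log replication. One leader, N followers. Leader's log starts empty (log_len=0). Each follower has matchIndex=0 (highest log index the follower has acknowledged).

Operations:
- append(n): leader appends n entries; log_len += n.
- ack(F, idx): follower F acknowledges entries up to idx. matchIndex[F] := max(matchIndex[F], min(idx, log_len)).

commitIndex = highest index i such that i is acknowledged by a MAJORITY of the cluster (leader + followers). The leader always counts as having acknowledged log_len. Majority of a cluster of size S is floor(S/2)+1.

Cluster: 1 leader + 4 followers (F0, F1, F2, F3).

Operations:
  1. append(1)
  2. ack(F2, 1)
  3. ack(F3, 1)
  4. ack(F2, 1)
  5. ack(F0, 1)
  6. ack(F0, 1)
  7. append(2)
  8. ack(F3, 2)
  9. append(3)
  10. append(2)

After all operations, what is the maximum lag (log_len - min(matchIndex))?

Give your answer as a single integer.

Op 1: append 1 -> log_len=1
Op 2: F2 acks idx 1 -> match: F0=0 F1=0 F2=1 F3=0; commitIndex=0
Op 3: F3 acks idx 1 -> match: F0=0 F1=0 F2=1 F3=1; commitIndex=1
Op 4: F2 acks idx 1 -> match: F0=0 F1=0 F2=1 F3=1; commitIndex=1
Op 5: F0 acks idx 1 -> match: F0=1 F1=0 F2=1 F3=1; commitIndex=1
Op 6: F0 acks idx 1 -> match: F0=1 F1=0 F2=1 F3=1; commitIndex=1
Op 7: append 2 -> log_len=3
Op 8: F3 acks idx 2 -> match: F0=1 F1=0 F2=1 F3=2; commitIndex=1
Op 9: append 3 -> log_len=6
Op 10: append 2 -> log_len=8

Answer: 8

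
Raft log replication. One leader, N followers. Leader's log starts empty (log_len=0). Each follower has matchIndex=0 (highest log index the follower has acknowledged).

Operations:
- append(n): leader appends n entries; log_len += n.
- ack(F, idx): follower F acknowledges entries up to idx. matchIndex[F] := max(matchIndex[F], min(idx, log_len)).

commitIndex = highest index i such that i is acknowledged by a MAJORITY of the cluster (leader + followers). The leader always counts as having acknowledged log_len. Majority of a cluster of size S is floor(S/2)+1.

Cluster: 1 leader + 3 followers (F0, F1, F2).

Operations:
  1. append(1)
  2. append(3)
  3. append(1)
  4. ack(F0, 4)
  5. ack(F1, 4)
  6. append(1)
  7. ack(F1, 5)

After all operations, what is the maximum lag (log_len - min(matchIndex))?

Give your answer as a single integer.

Answer: 6

Derivation:
Op 1: append 1 -> log_len=1
Op 2: append 3 -> log_len=4
Op 3: append 1 -> log_len=5
Op 4: F0 acks idx 4 -> match: F0=4 F1=0 F2=0; commitIndex=0
Op 5: F1 acks idx 4 -> match: F0=4 F1=4 F2=0; commitIndex=4
Op 6: append 1 -> log_len=6
Op 7: F1 acks idx 5 -> match: F0=4 F1=5 F2=0; commitIndex=4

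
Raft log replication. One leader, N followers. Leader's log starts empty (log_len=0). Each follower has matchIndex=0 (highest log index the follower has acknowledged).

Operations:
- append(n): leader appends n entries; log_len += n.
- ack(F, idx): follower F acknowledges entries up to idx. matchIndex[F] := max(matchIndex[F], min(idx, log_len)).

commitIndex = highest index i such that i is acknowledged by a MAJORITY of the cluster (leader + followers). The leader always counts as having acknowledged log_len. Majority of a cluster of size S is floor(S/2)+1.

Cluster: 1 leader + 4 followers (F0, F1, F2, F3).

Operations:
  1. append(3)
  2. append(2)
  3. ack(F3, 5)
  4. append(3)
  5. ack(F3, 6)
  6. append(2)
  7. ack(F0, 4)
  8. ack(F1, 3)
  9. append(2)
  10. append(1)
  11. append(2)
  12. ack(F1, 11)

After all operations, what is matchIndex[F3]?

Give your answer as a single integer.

Answer: 6

Derivation:
Op 1: append 3 -> log_len=3
Op 2: append 2 -> log_len=5
Op 3: F3 acks idx 5 -> match: F0=0 F1=0 F2=0 F3=5; commitIndex=0
Op 4: append 3 -> log_len=8
Op 5: F3 acks idx 6 -> match: F0=0 F1=0 F2=0 F3=6; commitIndex=0
Op 6: append 2 -> log_len=10
Op 7: F0 acks idx 4 -> match: F0=4 F1=0 F2=0 F3=6; commitIndex=4
Op 8: F1 acks idx 3 -> match: F0=4 F1=3 F2=0 F3=6; commitIndex=4
Op 9: append 2 -> log_len=12
Op 10: append 1 -> log_len=13
Op 11: append 2 -> log_len=15
Op 12: F1 acks idx 11 -> match: F0=4 F1=11 F2=0 F3=6; commitIndex=6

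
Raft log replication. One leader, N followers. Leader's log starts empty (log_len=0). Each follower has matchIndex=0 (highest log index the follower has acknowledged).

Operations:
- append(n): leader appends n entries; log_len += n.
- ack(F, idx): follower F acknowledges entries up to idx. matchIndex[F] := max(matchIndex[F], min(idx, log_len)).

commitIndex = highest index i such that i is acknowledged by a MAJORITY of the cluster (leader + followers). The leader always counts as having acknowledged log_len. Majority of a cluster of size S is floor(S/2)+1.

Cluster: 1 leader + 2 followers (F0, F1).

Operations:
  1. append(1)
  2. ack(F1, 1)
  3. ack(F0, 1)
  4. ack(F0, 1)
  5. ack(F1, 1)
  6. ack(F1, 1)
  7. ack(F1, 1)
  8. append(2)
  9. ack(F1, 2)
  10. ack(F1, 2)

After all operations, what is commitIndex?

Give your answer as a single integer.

Op 1: append 1 -> log_len=1
Op 2: F1 acks idx 1 -> match: F0=0 F1=1; commitIndex=1
Op 3: F0 acks idx 1 -> match: F0=1 F1=1; commitIndex=1
Op 4: F0 acks idx 1 -> match: F0=1 F1=1; commitIndex=1
Op 5: F1 acks idx 1 -> match: F0=1 F1=1; commitIndex=1
Op 6: F1 acks idx 1 -> match: F0=1 F1=1; commitIndex=1
Op 7: F1 acks idx 1 -> match: F0=1 F1=1; commitIndex=1
Op 8: append 2 -> log_len=3
Op 9: F1 acks idx 2 -> match: F0=1 F1=2; commitIndex=2
Op 10: F1 acks idx 2 -> match: F0=1 F1=2; commitIndex=2

Answer: 2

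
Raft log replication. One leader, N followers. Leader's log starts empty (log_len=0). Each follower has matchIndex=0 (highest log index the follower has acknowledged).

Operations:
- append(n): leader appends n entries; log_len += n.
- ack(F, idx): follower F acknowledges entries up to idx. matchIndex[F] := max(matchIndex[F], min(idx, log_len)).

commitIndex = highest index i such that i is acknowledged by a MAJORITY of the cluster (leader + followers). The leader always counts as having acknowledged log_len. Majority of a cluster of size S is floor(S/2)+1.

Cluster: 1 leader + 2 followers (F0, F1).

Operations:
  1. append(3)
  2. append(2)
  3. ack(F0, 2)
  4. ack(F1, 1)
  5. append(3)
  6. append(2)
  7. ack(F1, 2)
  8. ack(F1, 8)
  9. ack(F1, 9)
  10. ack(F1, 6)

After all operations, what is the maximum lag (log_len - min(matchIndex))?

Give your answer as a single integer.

Op 1: append 3 -> log_len=3
Op 2: append 2 -> log_len=5
Op 3: F0 acks idx 2 -> match: F0=2 F1=0; commitIndex=2
Op 4: F1 acks idx 1 -> match: F0=2 F1=1; commitIndex=2
Op 5: append 3 -> log_len=8
Op 6: append 2 -> log_len=10
Op 7: F1 acks idx 2 -> match: F0=2 F1=2; commitIndex=2
Op 8: F1 acks idx 8 -> match: F0=2 F1=8; commitIndex=8
Op 9: F1 acks idx 9 -> match: F0=2 F1=9; commitIndex=9
Op 10: F1 acks idx 6 -> match: F0=2 F1=9; commitIndex=9

Answer: 8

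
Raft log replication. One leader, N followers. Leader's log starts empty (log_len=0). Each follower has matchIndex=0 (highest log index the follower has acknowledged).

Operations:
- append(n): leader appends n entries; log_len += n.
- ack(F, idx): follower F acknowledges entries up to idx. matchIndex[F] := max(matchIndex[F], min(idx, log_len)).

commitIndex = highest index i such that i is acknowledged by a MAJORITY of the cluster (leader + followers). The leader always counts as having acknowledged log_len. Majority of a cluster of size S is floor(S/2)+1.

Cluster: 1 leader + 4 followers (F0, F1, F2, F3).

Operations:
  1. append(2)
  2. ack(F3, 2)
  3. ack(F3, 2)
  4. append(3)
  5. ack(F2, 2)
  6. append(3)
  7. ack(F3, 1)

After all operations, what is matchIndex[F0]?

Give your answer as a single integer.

Op 1: append 2 -> log_len=2
Op 2: F3 acks idx 2 -> match: F0=0 F1=0 F2=0 F3=2; commitIndex=0
Op 3: F3 acks idx 2 -> match: F0=0 F1=0 F2=0 F3=2; commitIndex=0
Op 4: append 3 -> log_len=5
Op 5: F2 acks idx 2 -> match: F0=0 F1=0 F2=2 F3=2; commitIndex=2
Op 6: append 3 -> log_len=8
Op 7: F3 acks idx 1 -> match: F0=0 F1=0 F2=2 F3=2; commitIndex=2

Answer: 0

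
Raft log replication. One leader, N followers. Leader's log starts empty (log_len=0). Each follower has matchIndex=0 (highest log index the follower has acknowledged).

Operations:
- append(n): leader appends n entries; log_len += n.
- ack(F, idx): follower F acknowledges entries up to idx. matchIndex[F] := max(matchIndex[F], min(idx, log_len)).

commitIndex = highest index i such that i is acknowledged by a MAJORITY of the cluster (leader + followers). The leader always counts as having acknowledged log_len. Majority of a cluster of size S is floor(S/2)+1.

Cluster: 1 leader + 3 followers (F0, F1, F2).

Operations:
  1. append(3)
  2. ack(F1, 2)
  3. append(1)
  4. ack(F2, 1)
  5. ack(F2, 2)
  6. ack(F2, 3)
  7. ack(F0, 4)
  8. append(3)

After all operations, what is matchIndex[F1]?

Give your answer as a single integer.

Answer: 2

Derivation:
Op 1: append 3 -> log_len=3
Op 2: F1 acks idx 2 -> match: F0=0 F1=2 F2=0; commitIndex=0
Op 3: append 1 -> log_len=4
Op 4: F2 acks idx 1 -> match: F0=0 F1=2 F2=1; commitIndex=1
Op 5: F2 acks idx 2 -> match: F0=0 F1=2 F2=2; commitIndex=2
Op 6: F2 acks idx 3 -> match: F0=0 F1=2 F2=3; commitIndex=2
Op 7: F0 acks idx 4 -> match: F0=4 F1=2 F2=3; commitIndex=3
Op 8: append 3 -> log_len=7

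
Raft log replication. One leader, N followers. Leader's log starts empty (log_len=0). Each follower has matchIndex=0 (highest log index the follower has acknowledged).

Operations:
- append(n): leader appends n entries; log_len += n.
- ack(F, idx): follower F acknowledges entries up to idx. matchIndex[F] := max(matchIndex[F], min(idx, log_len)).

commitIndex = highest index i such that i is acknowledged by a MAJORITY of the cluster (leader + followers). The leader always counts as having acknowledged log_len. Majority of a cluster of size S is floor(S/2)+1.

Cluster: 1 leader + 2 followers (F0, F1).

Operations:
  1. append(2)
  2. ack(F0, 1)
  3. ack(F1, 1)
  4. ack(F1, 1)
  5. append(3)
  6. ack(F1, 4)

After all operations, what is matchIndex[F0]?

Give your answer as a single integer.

Op 1: append 2 -> log_len=2
Op 2: F0 acks idx 1 -> match: F0=1 F1=0; commitIndex=1
Op 3: F1 acks idx 1 -> match: F0=1 F1=1; commitIndex=1
Op 4: F1 acks idx 1 -> match: F0=1 F1=1; commitIndex=1
Op 5: append 3 -> log_len=5
Op 6: F1 acks idx 4 -> match: F0=1 F1=4; commitIndex=4

Answer: 1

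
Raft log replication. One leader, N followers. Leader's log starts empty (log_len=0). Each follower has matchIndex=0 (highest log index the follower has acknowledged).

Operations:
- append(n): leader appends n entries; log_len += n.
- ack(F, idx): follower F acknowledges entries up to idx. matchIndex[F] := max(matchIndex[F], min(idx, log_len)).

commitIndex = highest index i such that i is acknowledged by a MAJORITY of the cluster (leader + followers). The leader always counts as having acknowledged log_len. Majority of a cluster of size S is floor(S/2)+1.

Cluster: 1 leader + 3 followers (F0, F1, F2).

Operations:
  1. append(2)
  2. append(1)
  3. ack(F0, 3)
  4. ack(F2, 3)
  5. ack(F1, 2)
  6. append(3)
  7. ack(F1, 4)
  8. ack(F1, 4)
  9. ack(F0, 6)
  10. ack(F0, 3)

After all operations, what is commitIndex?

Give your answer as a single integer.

Answer: 4

Derivation:
Op 1: append 2 -> log_len=2
Op 2: append 1 -> log_len=3
Op 3: F0 acks idx 3 -> match: F0=3 F1=0 F2=0; commitIndex=0
Op 4: F2 acks idx 3 -> match: F0=3 F1=0 F2=3; commitIndex=3
Op 5: F1 acks idx 2 -> match: F0=3 F1=2 F2=3; commitIndex=3
Op 6: append 3 -> log_len=6
Op 7: F1 acks idx 4 -> match: F0=3 F1=4 F2=3; commitIndex=3
Op 8: F1 acks idx 4 -> match: F0=3 F1=4 F2=3; commitIndex=3
Op 9: F0 acks idx 6 -> match: F0=6 F1=4 F2=3; commitIndex=4
Op 10: F0 acks idx 3 -> match: F0=6 F1=4 F2=3; commitIndex=4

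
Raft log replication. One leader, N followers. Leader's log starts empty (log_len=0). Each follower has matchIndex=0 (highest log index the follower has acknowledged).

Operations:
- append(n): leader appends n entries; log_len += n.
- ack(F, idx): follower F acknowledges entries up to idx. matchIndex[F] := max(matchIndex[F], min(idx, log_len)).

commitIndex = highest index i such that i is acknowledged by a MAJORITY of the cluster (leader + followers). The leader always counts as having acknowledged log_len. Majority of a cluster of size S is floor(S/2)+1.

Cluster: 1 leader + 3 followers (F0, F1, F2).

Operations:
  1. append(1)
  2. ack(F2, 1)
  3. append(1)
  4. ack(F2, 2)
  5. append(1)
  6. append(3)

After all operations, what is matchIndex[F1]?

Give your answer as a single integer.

Op 1: append 1 -> log_len=1
Op 2: F2 acks idx 1 -> match: F0=0 F1=0 F2=1; commitIndex=0
Op 3: append 1 -> log_len=2
Op 4: F2 acks idx 2 -> match: F0=0 F1=0 F2=2; commitIndex=0
Op 5: append 1 -> log_len=3
Op 6: append 3 -> log_len=6

Answer: 0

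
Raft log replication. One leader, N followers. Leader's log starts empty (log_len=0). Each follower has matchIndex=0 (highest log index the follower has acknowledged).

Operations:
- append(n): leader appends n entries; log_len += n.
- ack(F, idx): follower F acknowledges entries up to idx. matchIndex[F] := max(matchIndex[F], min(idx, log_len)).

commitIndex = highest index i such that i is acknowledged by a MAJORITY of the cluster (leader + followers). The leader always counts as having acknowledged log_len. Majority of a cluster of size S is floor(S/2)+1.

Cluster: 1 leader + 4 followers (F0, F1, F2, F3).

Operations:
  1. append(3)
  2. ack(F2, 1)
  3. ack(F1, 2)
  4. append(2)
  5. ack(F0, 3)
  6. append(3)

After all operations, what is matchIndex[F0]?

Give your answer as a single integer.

Answer: 3

Derivation:
Op 1: append 3 -> log_len=3
Op 2: F2 acks idx 1 -> match: F0=0 F1=0 F2=1 F3=0; commitIndex=0
Op 3: F1 acks idx 2 -> match: F0=0 F1=2 F2=1 F3=0; commitIndex=1
Op 4: append 2 -> log_len=5
Op 5: F0 acks idx 3 -> match: F0=3 F1=2 F2=1 F3=0; commitIndex=2
Op 6: append 3 -> log_len=8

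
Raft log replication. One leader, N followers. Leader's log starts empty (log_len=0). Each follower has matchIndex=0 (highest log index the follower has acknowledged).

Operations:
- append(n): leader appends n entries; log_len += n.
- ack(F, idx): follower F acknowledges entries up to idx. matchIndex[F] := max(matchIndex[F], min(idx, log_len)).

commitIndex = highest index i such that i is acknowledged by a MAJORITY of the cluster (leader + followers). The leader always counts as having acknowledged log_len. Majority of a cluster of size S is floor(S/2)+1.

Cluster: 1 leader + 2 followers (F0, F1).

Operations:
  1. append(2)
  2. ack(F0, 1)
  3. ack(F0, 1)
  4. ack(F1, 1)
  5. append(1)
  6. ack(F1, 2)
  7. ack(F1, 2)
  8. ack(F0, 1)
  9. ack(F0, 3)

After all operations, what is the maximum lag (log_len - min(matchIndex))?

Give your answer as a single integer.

Answer: 1

Derivation:
Op 1: append 2 -> log_len=2
Op 2: F0 acks idx 1 -> match: F0=1 F1=0; commitIndex=1
Op 3: F0 acks idx 1 -> match: F0=1 F1=0; commitIndex=1
Op 4: F1 acks idx 1 -> match: F0=1 F1=1; commitIndex=1
Op 5: append 1 -> log_len=3
Op 6: F1 acks idx 2 -> match: F0=1 F1=2; commitIndex=2
Op 7: F1 acks idx 2 -> match: F0=1 F1=2; commitIndex=2
Op 8: F0 acks idx 1 -> match: F0=1 F1=2; commitIndex=2
Op 9: F0 acks idx 3 -> match: F0=3 F1=2; commitIndex=3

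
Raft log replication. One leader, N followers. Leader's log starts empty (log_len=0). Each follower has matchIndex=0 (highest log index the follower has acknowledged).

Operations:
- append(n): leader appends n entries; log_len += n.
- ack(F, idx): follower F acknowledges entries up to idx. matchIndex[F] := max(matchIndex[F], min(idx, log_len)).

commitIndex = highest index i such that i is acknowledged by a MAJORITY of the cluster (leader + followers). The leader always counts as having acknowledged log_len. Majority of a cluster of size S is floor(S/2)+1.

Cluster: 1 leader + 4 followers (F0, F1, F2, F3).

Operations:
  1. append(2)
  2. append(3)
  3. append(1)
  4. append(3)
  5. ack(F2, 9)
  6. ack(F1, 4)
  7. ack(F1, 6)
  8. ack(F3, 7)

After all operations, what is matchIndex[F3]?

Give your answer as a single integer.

Answer: 7

Derivation:
Op 1: append 2 -> log_len=2
Op 2: append 3 -> log_len=5
Op 3: append 1 -> log_len=6
Op 4: append 3 -> log_len=9
Op 5: F2 acks idx 9 -> match: F0=0 F1=0 F2=9 F3=0; commitIndex=0
Op 6: F1 acks idx 4 -> match: F0=0 F1=4 F2=9 F3=0; commitIndex=4
Op 7: F1 acks idx 6 -> match: F0=0 F1=6 F2=9 F3=0; commitIndex=6
Op 8: F3 acks idx 7 -> match: F0=0 F1=6 F2=9 F3=7; commitIndex=7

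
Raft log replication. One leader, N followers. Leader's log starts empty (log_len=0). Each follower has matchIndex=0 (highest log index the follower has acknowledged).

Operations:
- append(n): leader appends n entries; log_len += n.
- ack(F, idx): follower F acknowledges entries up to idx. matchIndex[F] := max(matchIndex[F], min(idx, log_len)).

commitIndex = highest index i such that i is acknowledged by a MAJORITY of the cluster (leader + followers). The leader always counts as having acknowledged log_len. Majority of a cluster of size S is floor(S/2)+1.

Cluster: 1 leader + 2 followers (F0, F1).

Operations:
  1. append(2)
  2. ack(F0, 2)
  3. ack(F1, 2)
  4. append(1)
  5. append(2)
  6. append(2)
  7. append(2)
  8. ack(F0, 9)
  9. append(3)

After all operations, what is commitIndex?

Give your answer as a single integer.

Answer: 9

Derivation:
Op 1: append 2 -> log_len=2
Op 2: F0 acks idx 2 -> match: F0=2 F1=0; commitIndex=2
Op 3: F1 acks idx 2 -> match: F0=2 F1=2; commitIndex=2
Op 4: append 1 -> log_len=3
Op 5: append 2 -> log_len=5
Op 6: append 2 -> log_len=7
Op 7: append 2 -> log_len=9
Op 8: F0 acks idx 9 -> match: F0=9 F1=2; commitIndex=9
Op 9: append 3 -> log_len=12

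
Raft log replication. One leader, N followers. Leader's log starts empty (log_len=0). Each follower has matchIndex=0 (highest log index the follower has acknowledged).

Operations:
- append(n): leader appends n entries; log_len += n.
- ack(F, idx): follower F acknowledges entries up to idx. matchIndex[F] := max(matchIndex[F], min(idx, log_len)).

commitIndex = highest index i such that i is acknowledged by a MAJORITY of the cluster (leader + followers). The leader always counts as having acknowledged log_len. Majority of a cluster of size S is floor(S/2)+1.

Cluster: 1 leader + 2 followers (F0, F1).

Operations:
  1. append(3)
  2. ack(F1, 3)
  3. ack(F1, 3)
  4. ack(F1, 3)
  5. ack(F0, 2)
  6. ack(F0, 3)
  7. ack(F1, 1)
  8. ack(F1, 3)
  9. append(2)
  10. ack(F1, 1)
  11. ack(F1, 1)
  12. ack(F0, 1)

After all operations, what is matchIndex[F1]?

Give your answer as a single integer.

Answer: 3

Derivation:
Op 1: append 3 -> log_len=3
Op 2: F1 acks idx 3 -> match: F0=0 F1=3; commitIndex=3
Op 3: F1 acks idx 3 -> match: F0=0 F1=3; commitIndex=3
Op 4: F1 acks idx 3 -> match: F0=0 F1=3; commitIndex=3
Op 5: F0 acks idx 2 -> match: F0=2 F1=3; commitIndex=3
Op 6: F0 acks idx 3 -> match: F0=3 F1=3; commitIndex=3
Op 7: F1 acks idx 1 -> match: F0=3 F1=3; commitIndex=3
Op 8: F1 acks idx 3 -> match: F0=3 F1=3; commitIndex=3
Op 9: append 2 -> log_len=5
Op 10: F1 acks idx 1 -> match: F0=3 F1=3; commitIndex=3
Op 11: F1 acks idx 1 -> match: F0=3 F1=3; commitIndex=3
Op 12: F0 acks idx 1 -> match: F0=3 F1=3; commitIndex=3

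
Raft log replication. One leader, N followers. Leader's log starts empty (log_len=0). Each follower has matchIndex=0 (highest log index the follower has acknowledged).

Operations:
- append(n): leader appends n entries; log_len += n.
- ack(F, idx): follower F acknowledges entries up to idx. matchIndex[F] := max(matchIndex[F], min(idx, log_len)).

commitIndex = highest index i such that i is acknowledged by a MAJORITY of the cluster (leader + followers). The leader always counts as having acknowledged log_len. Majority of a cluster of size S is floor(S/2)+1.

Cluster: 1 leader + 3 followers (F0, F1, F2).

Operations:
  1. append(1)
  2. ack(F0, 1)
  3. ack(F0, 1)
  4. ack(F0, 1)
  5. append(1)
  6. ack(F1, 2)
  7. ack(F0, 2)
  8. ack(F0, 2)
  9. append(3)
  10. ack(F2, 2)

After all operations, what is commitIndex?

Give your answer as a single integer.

Op 1: append 1 -> log_len=1
Op 2: F0 acks idx 1 -> match: F0=1 F1=0 F2=0; commitIndex=0
Op 3: F0 acks idx 1 -> match: F0=1 F1=0 F2=0; commitIndex=0
Op 4: F0 acks idx 1 -> match: F0=1 F1=0 F2=0; commitIndex=0
Op 5: append 1 -> log_len=2
Op 6: F1 acks idx 2 -> match: F0=1 F1=2 F2=0; commitIndex=1
Op 7: F0 acks idx 2 -> match: F0=2 F1=2 F2=0; commitIndex=2
Op 8: F0 acks idx 2 -> match: F0=2 F1=2 F2=0; commitIndex=2
Op 9: append 3 -> log_len=5
Op 10: F2 acks idx 2 -> match: F0=2 F1=2 F2=2; commitIndex=2

Answer: 2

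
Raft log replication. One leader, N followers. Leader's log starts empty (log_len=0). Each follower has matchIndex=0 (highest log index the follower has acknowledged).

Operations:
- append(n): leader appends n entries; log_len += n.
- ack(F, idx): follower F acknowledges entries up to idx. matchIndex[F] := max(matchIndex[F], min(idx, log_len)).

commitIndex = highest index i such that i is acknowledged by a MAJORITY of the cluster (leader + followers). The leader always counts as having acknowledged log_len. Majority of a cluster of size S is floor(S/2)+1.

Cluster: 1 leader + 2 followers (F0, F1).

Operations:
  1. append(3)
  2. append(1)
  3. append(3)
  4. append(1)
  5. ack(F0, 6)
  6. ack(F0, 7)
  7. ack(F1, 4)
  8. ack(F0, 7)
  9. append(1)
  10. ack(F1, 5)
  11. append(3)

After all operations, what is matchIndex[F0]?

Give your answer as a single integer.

Answer: 7

Derivation:
Op 1: append 3 -> log_len=3
Op 2: append 1 -> log_len=4
Op 3: append 3 -> log_len=7
Op 4: append 1 -> log_len=8
Op 5: F0 acks idx 6 -> match: F0=6 F1=0; commitIndex=6
Op 6: F0 acks idx 7 -> match: F0=7 F1=0; commitIndex=7
Op 7: F1 acks idx 4 -> match: F0=7 F1=4; commitIndex=7
Op 8: F0 acks idx 7 -> match: F0=7 F1=4; commitIndex=7
Op 9: append 1 -> log_len=9
Op 10: F1 acks idx 5 -> match: F0=7 F1=5; commitIndex=7
Op 11: append 3 -> log_len=12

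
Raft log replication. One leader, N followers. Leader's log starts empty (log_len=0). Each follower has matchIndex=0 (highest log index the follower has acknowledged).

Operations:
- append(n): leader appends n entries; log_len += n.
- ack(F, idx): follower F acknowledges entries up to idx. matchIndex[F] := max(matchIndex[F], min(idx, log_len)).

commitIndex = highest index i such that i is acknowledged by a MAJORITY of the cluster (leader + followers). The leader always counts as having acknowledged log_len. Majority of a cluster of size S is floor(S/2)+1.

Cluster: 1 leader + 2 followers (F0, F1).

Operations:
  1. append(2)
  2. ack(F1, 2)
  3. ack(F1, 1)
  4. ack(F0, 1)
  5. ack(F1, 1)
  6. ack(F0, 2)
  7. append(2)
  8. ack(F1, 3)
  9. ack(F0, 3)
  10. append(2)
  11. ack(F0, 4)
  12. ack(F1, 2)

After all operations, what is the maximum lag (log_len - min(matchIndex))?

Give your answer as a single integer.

Op 1: append 2 -> log_len=2
Op 2: F1 acks idx 2 -> match: F0=0 F1=2; commitIndex=2
Op 3: F1 acks idx 1 -> match: F0=0 F1=2; commitIndex=2
Op 4: F0 acks idx 1 -> match: F0=1 F1=2; commitIndex=2
Op 5: F1 acks idx 1 -> match: F0=1 F1=2; commitIndex=2
Op 6: F0 acks idx 2 -> match: F0=2 F1=2; commitIndex=2
Op 7: append 2 -> log_len=4
Op 8: F1 acks idx 3 -> match: F0=2 F1=3; commitIndex=3
Op 9: F0 acks idx 3 -> match: F0=3 F1=3; commitIndex=3
Op 10: append 2 -> log_len=6
Op 11: F0 acks idx 4 -> match: F0=4 F1=3; commitIndex=4
Op 12: F1 acks idx 2 -> match: F0=4 F1=3; commitIndex=4

Answer: 3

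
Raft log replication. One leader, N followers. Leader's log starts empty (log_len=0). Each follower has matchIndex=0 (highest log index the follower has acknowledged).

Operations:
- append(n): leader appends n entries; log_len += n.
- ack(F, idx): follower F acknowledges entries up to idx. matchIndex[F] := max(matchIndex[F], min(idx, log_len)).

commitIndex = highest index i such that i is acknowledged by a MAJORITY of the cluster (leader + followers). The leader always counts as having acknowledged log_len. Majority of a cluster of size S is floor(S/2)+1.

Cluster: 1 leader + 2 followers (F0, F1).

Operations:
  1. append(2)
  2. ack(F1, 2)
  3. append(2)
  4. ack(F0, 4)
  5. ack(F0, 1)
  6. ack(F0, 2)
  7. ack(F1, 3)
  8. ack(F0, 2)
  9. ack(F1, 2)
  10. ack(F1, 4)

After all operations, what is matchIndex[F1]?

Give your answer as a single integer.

Op 1: append 2 -> log_len=2
Op 2: F1 acks idx 2 -> match: F0=0 F1=2; commitIndex=2
Op 3: append 2 -> log_len=4
Op 4: F0 acks idx 4 -> match: F0=4 F1=2; commitIndex=4
Op 5: F0 acks idx 1 -> match: F0=4 F1=2; commitIndex=4
Op 6: F0 acks idx 2 -> match: F0=4 F1=2; commitIndex=4
Op 7: F1 acks idx 3 -> match: F0=4 F1=3; commitIndex=4
Op 8: F0 acks idx 2 -> match: F0=4 F1=3; commitIndex=4
Op 9: F1 acks idx 2 -> match: F0=4 F1=3; commitIndex=4
Op 10: F1 acks idx 4 -> match: F0=4 F1=4; commitIndex=4

Answer: 4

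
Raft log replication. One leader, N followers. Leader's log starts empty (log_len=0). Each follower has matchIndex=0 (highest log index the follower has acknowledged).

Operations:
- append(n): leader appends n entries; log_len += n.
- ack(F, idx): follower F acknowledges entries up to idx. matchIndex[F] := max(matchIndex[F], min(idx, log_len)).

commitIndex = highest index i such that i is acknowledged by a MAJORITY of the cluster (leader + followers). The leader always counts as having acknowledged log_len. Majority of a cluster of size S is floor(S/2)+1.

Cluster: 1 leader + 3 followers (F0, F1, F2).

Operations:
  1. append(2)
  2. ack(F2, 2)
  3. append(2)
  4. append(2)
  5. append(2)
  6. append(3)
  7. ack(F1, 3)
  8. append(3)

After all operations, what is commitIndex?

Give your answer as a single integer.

Op 1: append 2 -> log_len=2
Op 2: F2 acks idx 2 -> match: F0=0 F1=0 F2=2; commitIndex=0
Op 3: append 2 -> log_len=4
Op 4: append 2 -> log_len=6
Op 5: append 2 -> log_len=8
Op 6: append 3 -> log_len=11
Op 7: F1 acks idx 3 -> match: F0=0 F1=3 F2=2; commitIndex=2
Op 8: append 3 -> log_len=14

Answer: 2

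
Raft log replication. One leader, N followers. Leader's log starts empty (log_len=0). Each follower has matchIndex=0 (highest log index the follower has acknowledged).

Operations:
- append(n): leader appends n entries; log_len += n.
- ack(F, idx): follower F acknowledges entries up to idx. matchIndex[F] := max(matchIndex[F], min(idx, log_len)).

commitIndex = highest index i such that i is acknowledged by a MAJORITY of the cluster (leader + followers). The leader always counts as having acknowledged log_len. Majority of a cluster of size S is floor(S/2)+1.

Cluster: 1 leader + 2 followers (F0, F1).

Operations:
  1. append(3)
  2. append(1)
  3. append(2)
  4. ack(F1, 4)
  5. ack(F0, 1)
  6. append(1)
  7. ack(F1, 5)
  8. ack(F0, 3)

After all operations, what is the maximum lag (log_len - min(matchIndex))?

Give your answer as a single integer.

Op 1: append 3 -> log_len=3
Op 2: append 1 -> log_len=4
Op 3: append 2 -> log_len=6
Op 4: F1 acks idx 4 -> match: F0=0 F1=4; commitIndex=4
Op 5: F0 acks idx 1 -> match: F0=1 F1=4; commitIndex=4
Op 6: append 1 -> log_len=7
Op 7: F1 acks idx 5 -> match: F0=1 F1=5; commitIndex=5
Op 8: F0 acks idx 3 -> match: F0=3 F1=5; commitIndex=5

Answer: 4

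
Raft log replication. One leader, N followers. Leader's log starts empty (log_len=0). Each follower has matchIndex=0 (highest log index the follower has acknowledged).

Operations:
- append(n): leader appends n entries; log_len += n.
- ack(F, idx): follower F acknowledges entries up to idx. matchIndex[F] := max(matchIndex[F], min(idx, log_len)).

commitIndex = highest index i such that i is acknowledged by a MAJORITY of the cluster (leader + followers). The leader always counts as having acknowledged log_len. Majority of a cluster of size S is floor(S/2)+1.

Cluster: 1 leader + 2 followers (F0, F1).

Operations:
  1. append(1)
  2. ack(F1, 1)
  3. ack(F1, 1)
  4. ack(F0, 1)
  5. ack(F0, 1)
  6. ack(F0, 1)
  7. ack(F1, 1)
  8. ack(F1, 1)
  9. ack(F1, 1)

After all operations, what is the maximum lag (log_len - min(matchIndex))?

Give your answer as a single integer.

Answer: 0

Derivation:
Op 1: append 1 -> log_len=1
Op 2: F1 acks idx 1 -> match: F0=0 F1=1; commitIndex=1
Op 3: F1 acks idx 1 -> match: F0=0 F1=1; commitIndex=1
Op 4: F0 acks idx 1 -> match: F0=1 F1=1; commitIndex=1
Op 5: F0 acks idx 1 -> match: F0=1 F1=1; commitIndex=1
Op 6: F0 acks idx 1 -> match: F0=1 F1=1; commitIndex=1
Op 7: F1 acks idx 1 -> match: F0=1 F1=1; commitIndex=1
Op 8: F1 acks idx 1 -> match: F0=1 F1=1; commitIndex=1
Op 9: F1 acks idx 1 -> match: F0=1 F1=1; commitIndex=1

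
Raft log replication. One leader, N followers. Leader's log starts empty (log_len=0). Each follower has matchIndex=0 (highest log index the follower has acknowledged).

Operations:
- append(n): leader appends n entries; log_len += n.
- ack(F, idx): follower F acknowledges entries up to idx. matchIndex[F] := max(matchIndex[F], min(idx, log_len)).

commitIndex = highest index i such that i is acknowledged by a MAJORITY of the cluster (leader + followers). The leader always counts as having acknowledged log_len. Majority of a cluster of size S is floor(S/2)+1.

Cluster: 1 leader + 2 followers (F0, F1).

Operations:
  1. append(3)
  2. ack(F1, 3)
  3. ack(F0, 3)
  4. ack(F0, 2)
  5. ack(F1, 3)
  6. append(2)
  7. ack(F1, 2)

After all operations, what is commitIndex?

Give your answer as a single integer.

Answer: 3

Derivation:
Op 1: append 3 -> log_len=3
Op 2: F1 acks idx 3 -> match: F0=0 F1=3; commitIndex=3
Op 3: F0 acks idx 3 -> match: F0=3 F1=3; commitIndex=3
Op 4: F0 acks idx 2 -> match: F0=3 F1=3; commitIndex=3
Op 5: F1 acks idx 3 -> match: F0=3 F1=3; commitIndex=3
Op 6: append 2 -> log_len=5
Op 7: F1 acks idx 2 -> match: F0=3 F1=3; commitIndex=3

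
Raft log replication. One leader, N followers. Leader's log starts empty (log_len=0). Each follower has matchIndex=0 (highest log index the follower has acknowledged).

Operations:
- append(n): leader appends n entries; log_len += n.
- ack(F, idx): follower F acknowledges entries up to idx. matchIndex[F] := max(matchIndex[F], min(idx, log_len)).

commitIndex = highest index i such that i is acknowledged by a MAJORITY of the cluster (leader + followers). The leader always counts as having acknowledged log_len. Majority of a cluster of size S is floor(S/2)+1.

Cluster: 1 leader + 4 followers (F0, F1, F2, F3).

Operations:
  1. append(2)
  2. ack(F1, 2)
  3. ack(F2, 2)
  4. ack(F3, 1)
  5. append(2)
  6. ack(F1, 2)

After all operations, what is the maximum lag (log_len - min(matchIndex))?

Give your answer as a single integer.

Op 1: append 2 -> log_len=2
Op 2: F1 acks idx 2 -> match: F0=0 F1=2 F2=0 F3=0; commitIndex=0
Op 3: F2 acks idx 2 -> match: F0=0 F1=2 F2=2 F3=0; commitIndex=2
Op 4: F3 acks idx 1 -> match: F0=0 F1=2 F2=2 F3=1; commitIndex=2
Op 5: append 2 -> log_len=4
Op 6: F1 acks idx 2 -> match: F0=0 F1=2 F2=2 F3=1; commitIndex=2

Answer: 4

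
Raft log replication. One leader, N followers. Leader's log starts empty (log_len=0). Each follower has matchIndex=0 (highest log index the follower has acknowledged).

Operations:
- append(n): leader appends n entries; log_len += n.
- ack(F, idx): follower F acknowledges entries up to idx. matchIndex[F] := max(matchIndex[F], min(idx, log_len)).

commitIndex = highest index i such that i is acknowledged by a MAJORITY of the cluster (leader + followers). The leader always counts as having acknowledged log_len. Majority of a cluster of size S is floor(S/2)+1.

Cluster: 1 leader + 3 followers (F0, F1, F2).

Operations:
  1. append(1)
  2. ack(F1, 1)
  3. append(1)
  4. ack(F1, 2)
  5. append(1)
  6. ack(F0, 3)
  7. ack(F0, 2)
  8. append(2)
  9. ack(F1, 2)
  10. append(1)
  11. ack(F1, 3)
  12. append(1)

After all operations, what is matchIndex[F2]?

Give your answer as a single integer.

Op 1: append 1 -> log_len=1
Op 2: F1 acks idx 1 -> match: F0=0 F1=1 F2=0; commitIndex=0
Op 3: append 1 -> log_len=2
Op 4: F1 acks idx 2 -> match: F0=0 F1=2 F2=0; commitIndex=0
Op 5: append 1 -> log_len=3
Op 6: F0 acks idx 3 -> match: F0=3 F1=2 F2=0; commitIndex=2
Op 7: F0 acks idx 2 -> match: F0=3 F1=2 F2=0; commitIndex=2
Op 8: append 2 -> log_len=5
Op 9: F1 acks idx 2 -> match: F0=3 F1=2 F2=0; commitIndex=2
Op 10: append 1 -> log_len=6
Op 11: F1 acks idx 3 -> match: F0=3 F1=3 F2=0; commitIndex=3
Op 12: append 1 -> log_len=7

Answer: 0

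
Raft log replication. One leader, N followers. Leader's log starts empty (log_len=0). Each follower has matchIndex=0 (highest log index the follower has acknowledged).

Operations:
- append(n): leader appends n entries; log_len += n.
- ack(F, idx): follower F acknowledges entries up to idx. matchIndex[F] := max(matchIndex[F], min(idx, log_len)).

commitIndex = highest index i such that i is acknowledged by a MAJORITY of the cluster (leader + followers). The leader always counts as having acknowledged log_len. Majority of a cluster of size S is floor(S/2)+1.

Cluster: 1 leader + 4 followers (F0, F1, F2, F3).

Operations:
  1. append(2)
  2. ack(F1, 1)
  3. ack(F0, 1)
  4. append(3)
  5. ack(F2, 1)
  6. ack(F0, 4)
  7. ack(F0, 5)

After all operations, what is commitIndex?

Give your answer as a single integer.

Answer: 1

Derivation:
Op 1: append 2 -> log_len=2
Op 2: F1 acks idx 1 -> match: F0=0 F1=1 F2=0 F3=0; commitIndex=0
Op 3: F0 acks idx 1 -> match: F0=1 F1=1 F2=0 F3=0; commitIndex=1
Op 4: append 3 -> log_len=5
Op 5: F2 acks idx 1 -> match: F0=1 F1=1 F2=1 F3=0; commitIndex=1
Op 6: F0 acks idx 4 -> match: F0=4 F1=1 F2=1 F3=0; commitIndex=1
Op 7: F0 acks idx 5 -> match: F0=5 F1=1 F2=1 F3=0; commitIndex=1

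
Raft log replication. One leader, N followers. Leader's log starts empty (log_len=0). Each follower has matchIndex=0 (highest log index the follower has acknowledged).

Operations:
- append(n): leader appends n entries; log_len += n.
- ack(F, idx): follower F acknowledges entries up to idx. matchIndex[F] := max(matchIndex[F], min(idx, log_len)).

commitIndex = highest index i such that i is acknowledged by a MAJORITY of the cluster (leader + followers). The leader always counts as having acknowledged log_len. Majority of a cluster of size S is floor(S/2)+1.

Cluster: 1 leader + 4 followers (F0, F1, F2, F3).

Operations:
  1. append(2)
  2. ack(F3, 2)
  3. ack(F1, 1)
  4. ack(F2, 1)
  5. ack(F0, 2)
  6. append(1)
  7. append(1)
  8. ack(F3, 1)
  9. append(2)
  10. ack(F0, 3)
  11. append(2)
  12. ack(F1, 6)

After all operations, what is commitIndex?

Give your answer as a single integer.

Op 1: append 2 -> log_len=2
Op 2: F3 acks idx 2 -> match: F0=0 F1=0 F2=0 F3=2; commitIndex=0
Op 3: F1 acks idx 1 -> match: F0=0 F1=1 F2=0 F3=2; commitIndex=1
Op 4: F2 acks idx 1 -> match: F0=0 F1=1 F2=1 F3=2; commitIndex=1
Op 5: F0 acks idx 2 -> match: F0=2 F1=1 F2=1 F3=2; commitIndex=2
Op 6: append 1 -> log_len=3
Op 7: append 1 -> log_len=4
Op 8: F3 acks idx 1 -> match: F0=2 F1=1 F2=1 F3=2; commitIndex=2
Op 9: append 2 -> log_len=6
Op 10: F0 acks idx 3 -> match: F0=3 F1=1 F2=1 F3=2; commitIndex=2
Op 11: append 2 -> log_len=8
Op 12: F1 acks idx 6 -> match: F0=3 F1=6 F2=1 F3=2; commitIndex=3

Answer: 3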